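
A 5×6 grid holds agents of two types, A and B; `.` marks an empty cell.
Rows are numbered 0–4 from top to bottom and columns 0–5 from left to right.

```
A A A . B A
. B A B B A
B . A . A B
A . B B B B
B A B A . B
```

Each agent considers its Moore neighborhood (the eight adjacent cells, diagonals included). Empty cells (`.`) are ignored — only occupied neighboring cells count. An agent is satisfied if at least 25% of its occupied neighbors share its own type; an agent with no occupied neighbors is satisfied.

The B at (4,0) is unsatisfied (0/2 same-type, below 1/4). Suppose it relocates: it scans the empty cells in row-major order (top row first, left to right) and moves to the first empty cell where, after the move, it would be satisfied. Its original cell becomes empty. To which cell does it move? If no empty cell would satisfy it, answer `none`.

(0,3)

Vacating (4,0). Empty cells in order:
  (0,3): 3/5 same-type → satisfied — stop here.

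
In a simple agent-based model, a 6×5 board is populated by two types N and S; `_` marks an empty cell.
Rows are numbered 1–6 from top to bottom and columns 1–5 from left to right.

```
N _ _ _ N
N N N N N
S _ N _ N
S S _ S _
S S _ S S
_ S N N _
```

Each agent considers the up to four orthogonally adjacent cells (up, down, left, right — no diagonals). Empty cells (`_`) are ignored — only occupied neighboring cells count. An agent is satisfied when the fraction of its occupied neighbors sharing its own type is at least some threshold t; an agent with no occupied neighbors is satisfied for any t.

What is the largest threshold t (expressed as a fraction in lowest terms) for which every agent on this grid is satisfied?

(1,1)N 1/1
(1,5)N 1/1
(2,1)N 2/3
(2,2)N 2/2
(2,3)N 3/3
(2,4)N 2/2
(2,5)N 3/3
(3,1)S 1/2
(3,3)N 1/1
(3,5)N 1/1
(4,1)S 3/3
(4,2)S 2/2
(4,4)S 1/1
(5,1)S 2/2
(5,2)S 3/3
(5,4)S 2/3
(5,5)S 1/1
(6,2)S 1/2
(6,3)N 1/2
(6,4)N 1/2
The smallest same-type fraction is 1/2 at (3,1), which reduces to 1/2. Any threshold above that leaves this agent unsatisfied.

1/2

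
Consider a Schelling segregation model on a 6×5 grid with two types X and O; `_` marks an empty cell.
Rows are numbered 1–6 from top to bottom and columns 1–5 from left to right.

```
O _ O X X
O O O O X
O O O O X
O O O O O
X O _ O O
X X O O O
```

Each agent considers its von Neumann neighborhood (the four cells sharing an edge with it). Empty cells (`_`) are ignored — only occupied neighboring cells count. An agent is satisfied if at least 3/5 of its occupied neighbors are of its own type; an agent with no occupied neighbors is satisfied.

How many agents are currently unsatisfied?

Row 1: (1,1)O 1/1 satisfied · (1,3)O 1/2 not · (1,4)X 1/3 not · (1,5)X 2/2 satisfied
Row 2: (2,1)O 3/3 satisfied · (2,2)O 3/3 satisfied · (2,3)O 4/4 satisfied · (2,4)O 2/4 not · (2,5)X 2/3 satisfied
Row 3: (3,1)O 3/3 satisfied · (3,2)O 4/4 satisfied · (3,3)O 4/4 satisfied · (3,4)O 3/4 satisfied · (3,5)X 1/3 not
Row 4: (4,1)O 2/3 satisfied · (4,2)O 4/4 satisfied · (4,3)O 3/3 satisfied · (4,4)O 4/4 satisfied · (4,5)O 2/3 satisfied
Row 5: (5,1)X 1/3 not · (5,2)O 1/3 not · (5,4)O 3/3 satisfied · (5,5)O 3/3 satisfied
Row 6: (6,1)X 2/2 satisfied · (6,2)X 1/3 not · (6,3)O 1/2 not · (6,4)O 3/3 satisfied · (6,5)O 2/2 satisfied
Unsatisfied: (1,3), (1,4), (2,4), (3,5), (5,1), (5,2), (6,2), (6,3) — 8 in total.

8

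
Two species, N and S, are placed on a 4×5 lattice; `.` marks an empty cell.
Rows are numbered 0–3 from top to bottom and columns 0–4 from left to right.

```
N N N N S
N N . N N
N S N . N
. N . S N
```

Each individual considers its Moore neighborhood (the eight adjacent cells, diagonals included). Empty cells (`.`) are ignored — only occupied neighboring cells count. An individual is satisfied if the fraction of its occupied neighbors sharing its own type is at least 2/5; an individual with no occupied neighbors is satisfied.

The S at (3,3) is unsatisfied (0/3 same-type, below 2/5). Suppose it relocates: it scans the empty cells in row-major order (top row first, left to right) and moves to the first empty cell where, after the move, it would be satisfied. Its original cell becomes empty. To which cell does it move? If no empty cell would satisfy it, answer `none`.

none

Vacating (3,3). Empty cells in order:
  (1,2): 1/7 same-type → still unsatisfied.
  (2,3): 0/5 same-type → still unsatisfied.
  (3,0): 1/3 same-type → still unsatisfied.
  (3,2): 1/3 same-type → still unsatisfied.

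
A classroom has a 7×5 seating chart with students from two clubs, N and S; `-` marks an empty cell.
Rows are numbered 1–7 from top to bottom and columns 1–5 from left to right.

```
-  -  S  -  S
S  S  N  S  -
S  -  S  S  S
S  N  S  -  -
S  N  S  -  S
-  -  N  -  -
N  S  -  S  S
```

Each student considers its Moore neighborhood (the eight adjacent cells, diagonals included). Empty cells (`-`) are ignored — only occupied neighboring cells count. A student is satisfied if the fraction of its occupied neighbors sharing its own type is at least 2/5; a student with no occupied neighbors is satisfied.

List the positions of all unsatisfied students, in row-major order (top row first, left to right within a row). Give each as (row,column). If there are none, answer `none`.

(2,3), (4,2), (5,1), (5,2), (5,3), (6,3), (7,1), (7,2)

Row 1: (1,3)S 2/3 ✓ · (1,5)S 1/1 ✓
Row 2: (2,1)S 2/2 ✓ · (2,2)S 4/5 ✓ · (2,3)N 0/5 ✗ · (2,4)S 5/6 ✓
Row 3: (3,1)S 3/4 ✓ · (3,3)S 4/6 ✓ · (3,4)S 4/5 ✓ · (3,5)S 2/2 ✓
Row 4: (4,1)S 2/4 ✓ · (4,2)N 1/7 ✗ · (4,3)S 3/5 ✓
Row 5: (5,1)S 1/3 ✗ · (5,2)N 2/6 ✗ · (5,3)S 1/4 ✗ · (5,5)S 0/0 ✓
Row 6: (6,3)N 1/4 ✗
Row 7: (7,1)N 0/1 ✗ · (7,2)S 0/2 ✗ · (7,4)S 1/2 ✓ · (7,5)S 1/1 ✓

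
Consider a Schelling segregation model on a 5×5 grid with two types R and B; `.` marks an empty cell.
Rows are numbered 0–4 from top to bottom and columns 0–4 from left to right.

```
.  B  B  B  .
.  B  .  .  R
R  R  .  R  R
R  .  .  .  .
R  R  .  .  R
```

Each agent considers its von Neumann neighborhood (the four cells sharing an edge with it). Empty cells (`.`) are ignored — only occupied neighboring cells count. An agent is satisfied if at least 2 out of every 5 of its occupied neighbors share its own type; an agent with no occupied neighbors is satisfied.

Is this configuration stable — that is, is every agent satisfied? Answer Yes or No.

(0,1)B 2/2 ✓
(0,2)B 2/2 ✓
(0,3)B 1/1 ✓
(1,1)B 1/2 ✓
(1,4)R 1/1 ✓
(2,0)R 2/2 ✓
(2,1)R 1/2 ✓
(2,3)R 1/1 ✓
(2,4)R 2/2 ✓
(3,0)R 2/2 ✓
(4,0)R 2/2 ✓
(4,1)R 1/1 ✓
(4,4)R 0/0 ✓
All meet the threshold, so the configuration is stable.

Yes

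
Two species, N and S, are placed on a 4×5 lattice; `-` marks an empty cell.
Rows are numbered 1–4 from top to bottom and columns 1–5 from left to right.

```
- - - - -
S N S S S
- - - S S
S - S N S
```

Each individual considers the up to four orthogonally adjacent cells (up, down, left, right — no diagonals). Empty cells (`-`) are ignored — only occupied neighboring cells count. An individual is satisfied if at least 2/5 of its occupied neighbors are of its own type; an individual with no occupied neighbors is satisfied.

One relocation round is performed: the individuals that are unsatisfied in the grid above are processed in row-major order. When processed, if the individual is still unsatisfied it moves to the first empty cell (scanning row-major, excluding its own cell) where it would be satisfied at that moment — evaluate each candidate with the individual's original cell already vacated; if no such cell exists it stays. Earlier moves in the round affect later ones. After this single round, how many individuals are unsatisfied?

1

Initially unsatisfied (in order): (2,1), (2,2), (4,3), (4,4).
  (2,1) → (1,1).
  (2,2) → (3,2).
  (4,3) → (1,2).
  (4,4) → (3,1).
Resulting grid:
S S - - -
- - S S S
N N - S S
S - - - S
Unsatisfied now: (4,1).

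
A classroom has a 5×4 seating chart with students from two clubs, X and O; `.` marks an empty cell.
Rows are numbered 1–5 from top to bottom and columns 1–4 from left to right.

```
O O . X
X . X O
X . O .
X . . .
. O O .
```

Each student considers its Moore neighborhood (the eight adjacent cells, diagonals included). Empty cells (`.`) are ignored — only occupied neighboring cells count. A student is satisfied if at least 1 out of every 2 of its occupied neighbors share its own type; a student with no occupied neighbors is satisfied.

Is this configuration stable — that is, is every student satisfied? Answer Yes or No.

(1,1)O 1/2 ✓
(1,2)O 1/3 ✗
(1,4)X 1/2 ✓
(2,1)X 1/3 ✗
(2,3)X 1/4 ✗
(2,4)O 1/3 ✗
(3,1)X 2/2 ✓
(3,3)O 1/2 ✓
(4,1)X 1/2 ✓
(5,2)O 1/2 ✓
(5,3)O 1/1 ✓
For instance (1,2) has only 1/3 same-type neighbors, below 1/2.

No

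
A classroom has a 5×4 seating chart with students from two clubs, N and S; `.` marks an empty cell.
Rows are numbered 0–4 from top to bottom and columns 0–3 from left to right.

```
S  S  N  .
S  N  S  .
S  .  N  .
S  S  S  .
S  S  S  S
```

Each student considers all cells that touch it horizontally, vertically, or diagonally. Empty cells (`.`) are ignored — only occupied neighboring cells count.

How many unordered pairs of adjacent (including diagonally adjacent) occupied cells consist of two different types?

Scan each occupied cell's neighbors to the right and below (and the two forward diagonals) so each pair is counted once.
Row 0: S(0,0)–S(0,1)= S(0,0)–S(1,0)= S(0,0)–N(1,1)≠ S(0,1)–N(0,2)≠ S(0,1)–N(1,1)≠ S(0,1)–S(1,2)= S(0,1)–S(1,0)= N(0,2)–S(1,2)≠ N(0,2)–N(1,1)=  → 4/9 unlike.
Row 1: S(1,0)–N(1,1)≠ S(1,0)–S(2,0)= N(1,1)–S(1,2)≠ N(1,1)–N(2,2)= N(1,1)–S(2,0)≠ S(1,2)–N(2,2)≠  → 4/6 unlike.
Row 2: S(2,0)–S(3,0)= S(2,0)–S(3,1)= N(2,2)–S(3,2)≠ N(2,2)–S(3,1)≠  → 2/4 unlike.
Row 3: S(3,0)–S(3,1)= S(3,0)–S(4,0)= S(3,0)–S(4,1)= S(3,1)–S(3,2)= S(3,1)–S(4,1)= S(3,1)–S(4,2)= S(3,1)–S(4,0)= S(3,2)–S(4,2)= S(3,2)–S(4,3)= S(3,2)–S(4,1)=  → 0/10 unlike.
Row 4: S(4,0)–S(4,1)= S(4,1)–S(4,2)= S(4,2)–S(4,3)=  → 0/3 unlike.
Total adjacent occupied pairs: 32; unlike-type pairs: 10.

10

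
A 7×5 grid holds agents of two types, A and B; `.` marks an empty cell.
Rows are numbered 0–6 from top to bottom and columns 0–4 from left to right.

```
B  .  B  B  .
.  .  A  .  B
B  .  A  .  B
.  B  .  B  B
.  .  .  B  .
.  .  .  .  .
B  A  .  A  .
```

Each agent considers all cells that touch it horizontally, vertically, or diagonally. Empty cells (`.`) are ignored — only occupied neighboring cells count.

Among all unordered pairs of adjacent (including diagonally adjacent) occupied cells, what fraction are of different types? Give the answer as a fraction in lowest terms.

Scan each occupied cell's neighbors to the right and below (and the two forward diagonals) so each pair is counted once.
Row 0: B(0,2)–B(0,3)= B(0,2)–A(1,2)≠ B(0,3)–B(1,4)= B(0,3)–A(1,2)≠  → 2/4 unlike.
Row 1: A(1,2)–A(2,2)= B(1,4)–B(2,4)=  → 0/2 unlike.
Row 2: B(2,0)–B(3,1)= A(2,2)–B(3,3)≠ A(2,2)–B(3,1)≠ B(2,4)–B(3,4)= B(2,4)–B(3,3)=  → 2/5 unlike.
Row 3: B(3,3)–B(3,4)= B(3,3)–B(4,3)= B(3,4)–B(4,3)=  → 0/3 unlike.
Row 6: B(6,0)–A(6,1)≠  → 1/1 unlike.
Total adjacent occupied pairs: 15; unlike-type pairs: 5.
5/15 reduces to 1/3.

1/3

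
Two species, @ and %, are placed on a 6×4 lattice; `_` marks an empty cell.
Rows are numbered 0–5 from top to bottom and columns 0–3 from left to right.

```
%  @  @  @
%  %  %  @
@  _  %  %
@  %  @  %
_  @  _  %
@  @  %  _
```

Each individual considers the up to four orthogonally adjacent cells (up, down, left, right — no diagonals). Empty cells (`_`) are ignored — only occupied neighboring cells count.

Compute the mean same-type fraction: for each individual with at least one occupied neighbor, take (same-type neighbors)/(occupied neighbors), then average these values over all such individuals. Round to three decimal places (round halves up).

Row 0: (0,0)% 1/2 · (0,1)@ 1/3 · (0,2)@ 2/3 · (0,3)@ 2/2
Row 1: (1,0)% 2/3 · (1,1)% 2/3 · (1,2)% 2/4 · (1,3)@ 1/3
Row 2: (2,0)@ 1/2 · (2,2)% 2/3 · (2,3)% 2/3
Row 3: (3,0)@ 1/2 · (3,1)% 0/3 · (3,2)@ 0/3 · (3,3)% 2/3
Row 4: (4,1)@ 1/2 · (4,3)% 1/1
Row 5: (5,0)@ 1/1 · (5,1)@ 2/3 · (5,2)% 0/1
Sum over 20 individuals: 1/2 + 1/3 + 2/3 + 2/2 + 2/3 + 2/3 + 2/4 + 1/3 + 1/2 + 2/3 + 2/3 + 1/2 + 0/3 + 0/3 + 2/3 + 1/2 + 1/1 + 1/1 + 2/3 + 0/1 = 65/6; mean = 65/6 ÷ 20 = 13/24 = 0.541666… → 0.542.

0.542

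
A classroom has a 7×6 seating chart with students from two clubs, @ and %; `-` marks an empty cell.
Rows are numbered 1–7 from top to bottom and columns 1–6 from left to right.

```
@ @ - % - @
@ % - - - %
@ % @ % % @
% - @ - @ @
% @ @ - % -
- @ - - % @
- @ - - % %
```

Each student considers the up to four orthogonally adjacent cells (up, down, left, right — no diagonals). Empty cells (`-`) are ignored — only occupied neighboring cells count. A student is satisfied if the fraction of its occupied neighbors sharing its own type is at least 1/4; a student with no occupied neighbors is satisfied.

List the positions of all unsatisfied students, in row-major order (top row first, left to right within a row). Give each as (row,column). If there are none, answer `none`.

Row 1: (1,1)@ 2/2 ✓ · (1,2)@ 1/2 ✓ · (1,4)% 0/0 ✓ · (1,6)@ 0/1 ✗
Row 2: (2,1)@ 2/3 ✓ · (2,2)% 1/3 ✓ · (2,6)% 0/2 ✗
Row 3: (3,1)@ 1/3 ✓ · (3,2)% 1/3 ✓ · (3,3)@ 1/3 ✓ · (3,4)% 1/2 ✓ · (3,5)% 1/3 ✓ · (3,6)@ 1/3 ✓
Row 4: (4,1)% 1/2 ✓ · (4,3)@ 2/2 ✓ · (4,5)@ 1/3 ✓ · (4,6)@ 2/2 ✓
Row 5: (5,1)% 1/2 ✓ · (5,2)@ 2/3 ✓ · (5,3)@ 2/2 ✓ · (5,5)% 1/2 ✓
Row 6: (6,2)@ 2/2 ✓ · (6,5)% 2/3 ✓ · (6,6)@ 0/2 ✗
Row 7: (7,2)@ 1/1 ✓ · (7,5)% 2/2 ✓ · (7,6)% 1/2 ✓

(1,6), (2,6), (6,6)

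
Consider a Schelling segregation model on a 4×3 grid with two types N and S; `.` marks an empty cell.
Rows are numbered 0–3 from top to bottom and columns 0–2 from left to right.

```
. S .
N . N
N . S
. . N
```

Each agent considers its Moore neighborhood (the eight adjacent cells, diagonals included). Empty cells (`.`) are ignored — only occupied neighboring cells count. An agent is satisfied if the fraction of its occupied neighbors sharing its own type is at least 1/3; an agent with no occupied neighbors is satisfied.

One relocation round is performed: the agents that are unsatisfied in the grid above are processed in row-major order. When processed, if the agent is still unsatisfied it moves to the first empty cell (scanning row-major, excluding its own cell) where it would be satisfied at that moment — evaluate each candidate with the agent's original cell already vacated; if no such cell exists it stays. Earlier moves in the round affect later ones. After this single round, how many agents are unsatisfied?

0

Initially unsatisfied (in order): (0,1), (1,2), (2,2), (3,2).
  (0,1) → (3,1).
  (1,2) → (0,0).
  (2,2): now satisfied by earlier moves; stays.
  (3,2) → (0,1).
Resulting grid:
N N .
N . .
N . S
. S .
All satisfied now.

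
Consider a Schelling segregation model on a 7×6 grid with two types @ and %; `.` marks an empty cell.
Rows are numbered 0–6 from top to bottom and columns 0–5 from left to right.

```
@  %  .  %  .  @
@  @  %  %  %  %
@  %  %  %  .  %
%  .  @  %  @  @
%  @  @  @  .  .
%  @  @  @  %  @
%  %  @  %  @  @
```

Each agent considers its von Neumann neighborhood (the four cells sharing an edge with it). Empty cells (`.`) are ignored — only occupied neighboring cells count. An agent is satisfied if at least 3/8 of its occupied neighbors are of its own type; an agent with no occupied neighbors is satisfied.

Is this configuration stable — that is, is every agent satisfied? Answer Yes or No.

No

(0,0)@ 1/2 satisfied
(0,1)% 0/2 not
(0,3)% 1/1 satisfied
(0,5)@ 0/1 not
(1,0)@ 3/3 satisfied
(1,1)@ 1/4 not
(1,2)% 2/3 satisfied
(1,3)% 4/4 satisfied
(1,4)% 2/2 satisfied
(1,5)% 2/3 satisfied
(2,0)@ 1/3 not
(2,1)% 1/3 not
(2,2)% 3/4 satisfied
(2,3)% 3/3 satisfied
(2,5)% 1/2 satisfied
(3,0)% 1/2 satisfied
(3,2)@ 1/3 not
(3,3)% 1/4 not
(3,4)@ 1/2 satisfied
(3,5)@ 1/2 satisfied
(4,0)% 2/3 satisfied
(4,1)@ 2/3 satisfied
(4,2)@ 4/4 satisfied
(4,3)@ 2/3 satisfied
(5,0)% 2/3 satisfied
(5,1)@ 2/4 satisfied
(5,2)@ 4/4 satisfied
(5,3)@ 2/4 satisfied
(5,4)% 0/3 not
(5,5)@ 1/2 satisfied
(6,0)% 2/2 satisfied
(6,1)% 1/3 not
(6,2)@ 1/3 not
(6,3)% 0/3 not
(6,4)@ 1/3 not
(6,5)@ 2/2 satisfied
For instance (0,1) has only 0/2 same-type neighbors, below 3/8.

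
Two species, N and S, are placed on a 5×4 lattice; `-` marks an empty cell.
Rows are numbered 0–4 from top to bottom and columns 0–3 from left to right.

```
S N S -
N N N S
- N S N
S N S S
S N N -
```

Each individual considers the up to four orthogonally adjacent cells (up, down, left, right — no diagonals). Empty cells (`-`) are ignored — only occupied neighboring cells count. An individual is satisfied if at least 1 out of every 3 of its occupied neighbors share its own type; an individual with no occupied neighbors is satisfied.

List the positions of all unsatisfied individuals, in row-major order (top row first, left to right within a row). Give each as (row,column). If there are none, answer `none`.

(0,0), (0,2), (1,2), (1,3), (2,2), (2,3)

Row 0: (0,0)S 0/2 not · (0,1)N 1/3 satisfied · (0,2)S 0/2 not
Row 1: (1,0)N 1/2 satisfied · (1,1)N 4/4 satisfied · (1,2)N 1/4 not · (1,3)S 0/2 not
Row 2: (2,1)N 2/3 satisfied · (2,2)S 1/4 not · (2,3)N 0/3 not
Row 3: (3,0)S 1/2 satisfied · (3,1)N 2/4 satisfied · (3,2)S 2/4 satisfied · (3,3)S 1/2 satisfied
Row 4: (4,0)S 1/2 satisfied · (4,1)N 2/3 satisfied · (4,2)N 1/2 satisfied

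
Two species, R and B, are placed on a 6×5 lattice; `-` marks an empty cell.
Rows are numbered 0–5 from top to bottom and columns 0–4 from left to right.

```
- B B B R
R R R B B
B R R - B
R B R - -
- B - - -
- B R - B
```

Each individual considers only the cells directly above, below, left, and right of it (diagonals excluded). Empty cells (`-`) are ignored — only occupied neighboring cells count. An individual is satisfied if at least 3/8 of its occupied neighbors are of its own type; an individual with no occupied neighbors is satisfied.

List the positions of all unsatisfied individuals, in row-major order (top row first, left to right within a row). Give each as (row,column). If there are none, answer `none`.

Row 0: (0,1)B 1/2 ok · (0,2)B 2/3 ok · (0,3)B 2/3 ok · (0,4)R 0/2 unhappy
Row 1: (1,0)R 1/2 ok · (1,1)R 3/4 ok · (1,2)R 2/4 ok · (1,3)B 2/3 ok · (1,4)B 2/3 ok
Row 2: (2,0)B 0/3 unhappy · (2,1)R 2/4 ok · (2,2)R 3/3 ok · (2,4)B 1/1 ok
Row 3: (3,0)R 0/2 unhappy · (3,1)B 1/4 unhappy · (3,2)R 1/2 ok
Row 4: (4,1)B 2/2 ok
Row 5: (5,1)B 1/2 ok · (5,2)R 0/1 unhappy · (5,4)B 0/0 ok

(0,4), (2,0), (3,0), (3,1), (5,2)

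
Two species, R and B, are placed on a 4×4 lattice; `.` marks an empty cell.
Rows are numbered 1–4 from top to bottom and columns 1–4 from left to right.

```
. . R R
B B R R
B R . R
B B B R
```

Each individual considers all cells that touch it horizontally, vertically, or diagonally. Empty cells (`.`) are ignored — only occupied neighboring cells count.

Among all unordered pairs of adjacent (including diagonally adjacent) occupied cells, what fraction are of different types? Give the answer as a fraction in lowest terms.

10/27

Scan each occupied cell's neighbors to the right and below (and the two forward diagonals) so each pair is counted once.
Row 1: R(1,3)–R(1,4)= R(1,3)–R(2,3)= R(1,3)–R(2,4)= R(1,3)–B(2,2)≠ R(1,4)–R(2,4)= R(1,4)–R(2,3)=  → 1/6 unlike.
Row 2: B(2,1)–B(2,2)= B(2,1)–B(3,1)= B(2,1)–R(3,2)≠ B(2,2)–R(2,3)≠ B(2,2)–R(3,2)≠ B(2,2)–B(3,1)= R(2,3)–R(2,4)= R(2,3)–R(3,4)= R(2,3)–R(3,2)= R(2,4)–R(3,4)=  → 3/10 unlike.
Row 3: B(3,1)–R(3,2)≠ B(3,1)–B(4,1)= B(3,1)–B(4,2)= R(3,2)–B(4,2)≠ R(3,2)–B(4,3)≠ R(3,2)–B(4,1)≠ R(3,4)–R(4,4)= R(3,4)–B(4,3)≠  → 5/8 unlike.
Row 4: B(4,1)–B(4,2)= B(4,2)–B(4,3)= B(4,3)–R(4,4)≠  → 1/3 unlike.
Total adjacent occupied pairs: 27; unlike-type pairs: 10.
10/27 is already in lowest terms.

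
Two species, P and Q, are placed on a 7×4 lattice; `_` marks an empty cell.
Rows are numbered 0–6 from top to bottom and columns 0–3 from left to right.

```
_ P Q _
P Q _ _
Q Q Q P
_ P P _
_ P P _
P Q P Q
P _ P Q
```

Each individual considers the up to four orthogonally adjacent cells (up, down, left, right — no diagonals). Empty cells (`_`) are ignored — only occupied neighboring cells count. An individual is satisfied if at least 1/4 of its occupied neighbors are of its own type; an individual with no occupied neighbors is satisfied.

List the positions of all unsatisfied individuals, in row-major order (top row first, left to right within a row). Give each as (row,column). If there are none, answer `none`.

Row 0: (0,1)P 0/2 ✗ · (0,2)Q 0/1 ✗
Row 1: (1,0)P 0/2 ✗ · (1,1)Q 1/3 ✓
Row 2: (2,0)Q 1/2 ✓ · (2,1)Q 3/4 ✓ · (2,2)Q 1/3 ✓ · (2,3)P 0/1 ✗
Row 3: (3,1)P 2/3 ✓ · (3,2)P 2/3 ✓
Row 4: (4,1)P 2/3 ✓ · (4,2)P 3/3 ✓
Row 5: (5,0)P 1/2 ✓ · (5,1)Q 0/3 ✗ · (5,2)P 2/4 ✓ · (5,3)Q 1/2 ✓
Row 6: (6,0)P 1/1 ✓ · (6,2)P 1/2 ✓ · (6,3)Q 1/2 ✓

(0,1), (0,2), (1,0), (2,3), (5,1)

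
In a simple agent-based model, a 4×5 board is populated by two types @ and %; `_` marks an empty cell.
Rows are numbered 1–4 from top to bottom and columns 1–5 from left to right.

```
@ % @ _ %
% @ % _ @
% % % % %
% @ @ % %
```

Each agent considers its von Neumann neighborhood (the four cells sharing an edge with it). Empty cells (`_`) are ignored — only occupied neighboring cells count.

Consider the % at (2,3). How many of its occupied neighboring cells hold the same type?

Occupied neighbors of (2,3): (1,3)=@, (3,3)=%, (2,2)=@.
Same type (%): 1 of 3.

1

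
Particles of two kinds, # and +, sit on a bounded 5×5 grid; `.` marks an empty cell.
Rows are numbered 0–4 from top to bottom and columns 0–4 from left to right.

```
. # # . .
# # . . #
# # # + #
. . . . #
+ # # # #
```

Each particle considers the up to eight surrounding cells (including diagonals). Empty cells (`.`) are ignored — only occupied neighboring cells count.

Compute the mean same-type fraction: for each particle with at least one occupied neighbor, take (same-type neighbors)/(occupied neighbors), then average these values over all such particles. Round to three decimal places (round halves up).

(0,1)# 3/3
(0,2)# 2/2
(1,0)# 4/4
(1,1)# 6/6
(1,4)# 1/2
(2,0)# 3/3
(2,1)# 4/4
(2,2)# 2/3
(2,3)+ 0/4
(2,4)# 2/3
(3,4)# 3/4
(4,0)+ 0/1
(4,1)# 1/2
(4,2)# 2/2
(4,3)# 3/3
(4,4)# 2/2
Sum over 16 particles: 3/3 + 2/2 + 4/4 + 6/6 + 1/2 + 3/3 + 4/4 + 2/3 + 0/4 + 2/3 + 3/4 + 0/1 + 1/2 + 2/2 + 3/3 + 2/2 = 145/12; mean = 145/12 ÷ 16 = 145/192 = 0.755208… → 0.755.

0.755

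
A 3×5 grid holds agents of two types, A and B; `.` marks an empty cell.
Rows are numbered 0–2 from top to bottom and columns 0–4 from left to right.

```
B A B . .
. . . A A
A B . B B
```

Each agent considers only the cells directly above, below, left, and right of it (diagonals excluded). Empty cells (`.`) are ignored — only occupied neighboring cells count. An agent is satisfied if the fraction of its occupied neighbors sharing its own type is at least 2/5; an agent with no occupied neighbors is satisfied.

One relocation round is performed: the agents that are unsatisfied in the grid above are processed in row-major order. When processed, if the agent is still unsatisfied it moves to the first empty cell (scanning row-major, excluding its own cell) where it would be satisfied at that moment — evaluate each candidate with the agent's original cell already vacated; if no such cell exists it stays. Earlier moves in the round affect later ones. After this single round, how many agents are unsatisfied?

Initially unsatisfied (in order): (0,0), (0,1), (0,2), (2,0), (2,1).
  (0,0) → (0,3).
  (0,1) → (0,0).
  (0,2): now satisfied by earlier moves; stays.
  (2,0) → (0,1).
  (2,1): now satisfied by earlier moves; stays.
Resulting grid:
A A B B .
. . . A A
. B . B B
Unsatisfied now: (1,3).

1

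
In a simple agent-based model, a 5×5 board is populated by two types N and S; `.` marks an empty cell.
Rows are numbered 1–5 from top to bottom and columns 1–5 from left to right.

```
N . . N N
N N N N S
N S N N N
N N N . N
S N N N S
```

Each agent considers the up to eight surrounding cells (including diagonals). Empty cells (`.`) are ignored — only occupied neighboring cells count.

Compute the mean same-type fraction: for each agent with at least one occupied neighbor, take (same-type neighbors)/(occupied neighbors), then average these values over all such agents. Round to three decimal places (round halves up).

(1,1)N 2/2
(1,4)N 3/4
(1,5)N 2/3
(2,1)N 3/4
(2,2)N 5/6
(2,3)N 5/6
(2,4)N 6/7
(2,5)S 0/5
(3,1)N 4/5
(3,2)S 0/8
(3,3)N 6/7
(3,4)N 6/7
(3,5)N 3/4
(4,1)N 3/5
(4,2)N 6/8
(4,3)N 6/7
(4,5)N 3/4
(5,1)S 0/3
(5,2)N 4/5
(5,3)N 4/4
(5,4)N 3/4
(5,5)S 0/2
Sum over 22 agents: 2/2 + 3/4 + 2/3 + 3/4 + 5/6 + 5/6 + 6/7 + 0/5 + 4/5 + 0/8 + 6/7 + 6/7 + 3/4 + 3/5 + 6/8 + 6/7 + 3/4 + 0/3 + 4/5 + 4/4 + 3/4 + 0/2 = 3037/210; mean = 3037/210 ÷ 22 = 3037/4620 = 0.657359… → 0.657.

0.657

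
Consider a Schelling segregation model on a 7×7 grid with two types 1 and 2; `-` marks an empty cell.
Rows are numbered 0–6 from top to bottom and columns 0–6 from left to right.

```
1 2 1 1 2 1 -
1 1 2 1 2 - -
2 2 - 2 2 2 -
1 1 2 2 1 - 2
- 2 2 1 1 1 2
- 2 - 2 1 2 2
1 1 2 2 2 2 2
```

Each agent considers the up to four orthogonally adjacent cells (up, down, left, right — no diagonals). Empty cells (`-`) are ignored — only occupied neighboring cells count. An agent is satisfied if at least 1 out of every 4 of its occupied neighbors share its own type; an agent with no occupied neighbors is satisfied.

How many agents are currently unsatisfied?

Row 0: (0,0)1 1/2 satisfied · (0,1)2 0/3 not · (0,2)1 1/3 satisfied · (0,3)1 2/3 satisfied · (0,4)2 1/3 satisfied · (0,5)1 0/1 not
Row 1: (1,0)1 2/3 satisfied · (1,1)1 1/4 satisfied · (1,2)2 0/3 not · (1,3)1 1/4 satisfied · (1,4)2 2/3 satisfied
Row 2: (2,0)2 1/3 satisfied · (2,1)2 1/3 satisfied · (2,3)2 2/3 satisfied · (2,4)2 3/4 satisfied · (2,5)2 1/1 satisfied
Row 3: (3,0)1 1/2 satisfied · (3,1)1 1/4 satisfied · (3,2)2 2/3 satisfied · (3,3)2 2/4 satisfied · (3,4)1 1/3 satisfied · (3,6)2 1/1 satisfied
Row 4: (4,1)2 2/3 satisfied · (4,2)2 2/3 satisfied · (4,3)1 1/4 satisfied · (4,4)1 4/4 satisfied · (4,5)1 1/3 satisfied · (4,6)2 2/3 satisfied
Row 5: (5,1)2 1/2 satisfied · (5,3)2 1/3 satisfied · (5,4)1 1/4 satisfied · (5,5)2 2/4 satisfied · (5,6)2 3/3 satisfied
Row 6: (6,0)1 1/1 satisfied · (6,1)1 1/3 satisfied · (6,2)2 1/2 satisfied · (6,3)2 3/3 satisfied · (6,4)2 2/3 satisfied · (6,5)2 3/3 satisfied · (6,6)2 2/2 satisfied
Unsatisfied: (0,1), (0,5), (1,2) — 3 in total.

3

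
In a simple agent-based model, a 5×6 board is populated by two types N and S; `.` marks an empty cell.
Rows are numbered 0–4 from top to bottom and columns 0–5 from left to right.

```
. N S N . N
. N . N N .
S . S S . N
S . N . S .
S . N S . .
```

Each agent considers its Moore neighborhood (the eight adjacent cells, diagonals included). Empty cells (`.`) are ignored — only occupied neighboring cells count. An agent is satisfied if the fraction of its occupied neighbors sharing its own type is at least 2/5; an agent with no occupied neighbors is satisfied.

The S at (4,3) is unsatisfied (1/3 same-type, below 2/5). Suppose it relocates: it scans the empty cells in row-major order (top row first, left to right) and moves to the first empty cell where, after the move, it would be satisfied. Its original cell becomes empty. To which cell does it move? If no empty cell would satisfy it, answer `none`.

Vacating (4,3). Empty cells in order:
  (0,0): 0/2 same-type → still unsatisfied.
  (0,4): 0/4 same-type → still unsatisfied.
  (1,0): 1/3 same-type → still unsatisfied.
  (1,2): 3/7 same-type → satisfied — stop here.

(1,2)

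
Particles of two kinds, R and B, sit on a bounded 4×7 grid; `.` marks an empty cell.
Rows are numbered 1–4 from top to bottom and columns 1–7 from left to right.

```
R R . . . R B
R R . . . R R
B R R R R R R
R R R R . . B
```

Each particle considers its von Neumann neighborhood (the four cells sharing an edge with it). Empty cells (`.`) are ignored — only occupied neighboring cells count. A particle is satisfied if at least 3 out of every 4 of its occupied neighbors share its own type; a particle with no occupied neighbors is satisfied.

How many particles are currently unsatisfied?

8

(1,1)R 2/2 ok
(1,2)R 2/2 ok
(1,6)R 1/2 unhappy
(1,7)B 0/2 unhappy
(2,1)R 2/3 unhappy
(2,2)R 3/3 ok
(2,6)R 3/3 ok
(2,7)R 2/3 unhappy
(3,1)B 0/3 unhappy
(3,2)R 3/4 ok
(3,3)R 3/3 ok
(3,4)R 3/3 ok
(3,5)R 2/2 ok
(3,6)R 3/3 ok
(3,7)R 2/3 unhappy
(4,1)R 1/2 unhappy
(4,2)R 3/3 ok
(4,3)R 3/3 ok
(4,4)R 2/2 ok
(4,7)B 0/1 unhappy
Unsatisfied: (1,6), (1,7), (2,1), (2,7), (3,1), (3,7), (4,1), (4,7) — 8 in total.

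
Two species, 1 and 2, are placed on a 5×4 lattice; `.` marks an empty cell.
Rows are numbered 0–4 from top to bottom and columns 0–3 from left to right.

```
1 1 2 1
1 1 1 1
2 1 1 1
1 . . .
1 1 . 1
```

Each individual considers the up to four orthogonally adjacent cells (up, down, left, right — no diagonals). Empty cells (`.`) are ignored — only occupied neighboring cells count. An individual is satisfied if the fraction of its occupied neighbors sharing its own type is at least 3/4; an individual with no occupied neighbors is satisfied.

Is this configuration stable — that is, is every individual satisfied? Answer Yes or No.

Row 0: (0,0)1 2/2 ok · (0,1)1 2/3 unhappy · (0,2)2 0/3 unhappy · (0,3)1 1/2 unhappy
Row 1: (1,0)1 2/3 unhappy · (1,1)1 4/4 ok · (1,2)1 3/4 ok · (1,3)1 3/3 ok
Row 2: (2,0)2 0/3 unhappy · (2,1)1 2/3 unhappy · (2,2)1 3/3 ok · (2,3)1 2/2 ok
Row 3: (3,0)1 1/2 unhappy
Row 4: (4,0)1 2/2 ok · (4,1)1 1/1 ok · (4,3)1 0/0 ok
For instance (0,1) has only 2/3 same-type neighbors, below 3/4.

No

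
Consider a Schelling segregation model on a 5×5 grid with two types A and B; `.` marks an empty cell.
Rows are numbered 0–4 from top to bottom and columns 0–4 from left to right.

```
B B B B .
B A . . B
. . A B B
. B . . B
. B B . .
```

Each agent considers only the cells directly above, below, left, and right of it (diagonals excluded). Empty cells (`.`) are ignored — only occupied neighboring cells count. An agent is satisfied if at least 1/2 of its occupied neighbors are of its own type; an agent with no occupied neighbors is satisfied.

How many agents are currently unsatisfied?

2

Row 0: (0,0)B 2/2 satisfied · (0,1)B 2/3 satisfied · (0,2)B 2/2 satisfied · (0,3)B 1/1 satisfied
Row 1: (1,0)B 1/2 satisfied · (1,1)A 0/2 not · (1,4)B 1/1 satisfied
Row 2: (2,2)A 0/1 not · (2,3)B 1/2 satisfied · (2,4)B 3/3 satisfied
Row 3: (3,1)B 1/1 satisfied · (3,4)B 1/1 satisfied
Row 4: (4,1)B 2/2 satisfied · (4,2)B 1/1 satisfied
Unsatisfied: (1,1), (2,2) — 2 in total.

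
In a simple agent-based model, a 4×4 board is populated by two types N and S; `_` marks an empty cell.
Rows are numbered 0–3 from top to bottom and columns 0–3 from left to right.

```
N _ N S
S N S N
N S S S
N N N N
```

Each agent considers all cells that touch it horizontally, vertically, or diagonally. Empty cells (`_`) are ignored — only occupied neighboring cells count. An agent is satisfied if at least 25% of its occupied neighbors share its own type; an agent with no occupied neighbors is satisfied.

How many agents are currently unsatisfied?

1

Row 0: (0,0)N 1/2 satisfied · (0,2)N 2/4 satisfied · (0,3)S 1/3 satisfied
Row 1: (1,0)S 1/4 satisfied · (1,1)N 3/7 satisfied · (1,2)S 4/7 satisfied · (1,3)N 1/5 not
Row 2: (2,0)N 3/5 satisfied · (2,1)S 3/8 satisfied · (2,2)S 3/8 satisfied · (2,3)S 2/5 satisfied
Row 3: (3,0)N 2/3 satisfied · (3,1)N 3/5 satisfied · (3,2)N 2/5 satisfied · (3,3)N 1/3 satisfied
Unsatisfied: (1,3) — 1 in total.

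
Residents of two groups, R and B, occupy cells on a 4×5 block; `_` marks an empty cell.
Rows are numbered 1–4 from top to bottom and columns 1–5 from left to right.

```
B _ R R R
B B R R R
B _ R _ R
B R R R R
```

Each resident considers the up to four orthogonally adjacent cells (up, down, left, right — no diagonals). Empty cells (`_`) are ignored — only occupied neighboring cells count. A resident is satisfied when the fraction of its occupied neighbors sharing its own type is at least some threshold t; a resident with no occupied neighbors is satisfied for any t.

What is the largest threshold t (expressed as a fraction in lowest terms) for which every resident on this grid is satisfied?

(1,1)B 1/1
(1,3)R 2/2
(1,4)R 3/3
(1,5)R 2/2
(2,1)B 3/3
(2,2)B 1/2
(2,3)R 3/4
(2,4)R 3/3
(2,5)R 3/3
(3,1)B 2/2
(3,3)R 2/2
(3,5)R 2/2
(4,1)B 1/2
(4,2)R 1/2
(4,3)R 3/3
(4,4)R 2/2
(4,5)R 2/2
The smallest same-type fraction is 1/2 at (2,2), which reduces to 1/2. Any threshold above that leaves this resident unsatisfied.

1/2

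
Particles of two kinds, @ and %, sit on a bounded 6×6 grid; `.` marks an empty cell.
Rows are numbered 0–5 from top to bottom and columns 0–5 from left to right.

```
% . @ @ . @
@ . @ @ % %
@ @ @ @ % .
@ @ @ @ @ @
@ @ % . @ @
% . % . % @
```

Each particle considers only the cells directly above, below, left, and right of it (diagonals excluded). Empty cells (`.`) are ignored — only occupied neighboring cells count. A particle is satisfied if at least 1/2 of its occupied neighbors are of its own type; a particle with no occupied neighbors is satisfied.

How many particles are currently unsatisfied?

6

Row 0: (0,0)% 0/1 unhappy · (0,2)@ 2/2 ok · (0,3)@ 2/2 ok · (0,5)@ 0/1 unhappy
Row 1: (1,0)@ 1/2 ok · (1,2)@ 3/3 ok · (1,3)@ 3/4 ok · (1,4)% 2/3 ok · (1,5)% 1/2 ok
Row 2: (2,0)@ 3/3 ok · (2,1)@ 3/3 ok · (2,2)@ 4/4 ok · (2,3)@ 3/4 ok · (2,4)% 1/3 unhappy
Row 3: (3,0)@ 3/3 ok · (3,1)@ 4/4 ok · (3,2)@ 3/4 ok · (3,3)@ 3/3 ok · (3,4)@ 3/4 ok · (3,5)@ 2/2 ok
Row 4: (4,0)@ 2/3 ok · (4,1)@ 2/3 ok · (4,2)% 1/3 unhappy · (4,4)@ 2/3 ok · (4,5)@ 3/3 ok
Row 5: (5,0)% 0/1 unhappy · (5,2)% 1/1 ok · (5,4)% 0/2 unhappy · (5,5)@ 1/2 ok
Unsatisfied: (0,0), (0,5), (2,4), (4,2), (5,0), (5,4) — 6 in total.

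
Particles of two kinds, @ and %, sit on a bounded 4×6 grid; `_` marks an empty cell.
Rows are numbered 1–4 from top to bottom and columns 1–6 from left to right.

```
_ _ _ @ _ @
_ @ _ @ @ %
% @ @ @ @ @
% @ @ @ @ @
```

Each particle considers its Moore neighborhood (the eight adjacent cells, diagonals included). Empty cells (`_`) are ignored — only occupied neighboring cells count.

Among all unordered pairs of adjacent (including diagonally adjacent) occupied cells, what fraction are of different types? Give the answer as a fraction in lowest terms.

9/43

Scan each occupied cell's neighbors to the right and below (and the two forward diagonals) so each pair is counted once.
From row 1: 1 unlike of 4 pairs (running 1/4).
From row 2: 4 unlike of 13 pairs (running 5/17).
From row 3: 3 unlike of 21 pairs (running 8/38).
From row 4: 1 unlike of 5 pairs (running 9/43).
Total adjacent occupied pairs: 43; unlike-type pairs: 9.
9/43 is already in lowest terms.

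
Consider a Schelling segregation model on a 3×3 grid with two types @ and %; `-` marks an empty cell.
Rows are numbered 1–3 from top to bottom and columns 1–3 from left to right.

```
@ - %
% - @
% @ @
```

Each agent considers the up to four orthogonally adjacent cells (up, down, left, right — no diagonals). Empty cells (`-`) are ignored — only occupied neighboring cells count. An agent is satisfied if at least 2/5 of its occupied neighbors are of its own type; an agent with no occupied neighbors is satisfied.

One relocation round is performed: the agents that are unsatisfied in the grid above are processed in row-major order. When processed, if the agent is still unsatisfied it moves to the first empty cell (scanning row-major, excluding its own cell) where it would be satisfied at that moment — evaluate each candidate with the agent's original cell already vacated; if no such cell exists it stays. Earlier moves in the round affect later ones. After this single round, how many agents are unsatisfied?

Initially unsatisfied (in order): (1,1), (1,3).
  (1,1) → (2,2).
  (1,3) → (1,1).
Resulting grid:
% - -
% @ @
% @ @
All satisfied now.

0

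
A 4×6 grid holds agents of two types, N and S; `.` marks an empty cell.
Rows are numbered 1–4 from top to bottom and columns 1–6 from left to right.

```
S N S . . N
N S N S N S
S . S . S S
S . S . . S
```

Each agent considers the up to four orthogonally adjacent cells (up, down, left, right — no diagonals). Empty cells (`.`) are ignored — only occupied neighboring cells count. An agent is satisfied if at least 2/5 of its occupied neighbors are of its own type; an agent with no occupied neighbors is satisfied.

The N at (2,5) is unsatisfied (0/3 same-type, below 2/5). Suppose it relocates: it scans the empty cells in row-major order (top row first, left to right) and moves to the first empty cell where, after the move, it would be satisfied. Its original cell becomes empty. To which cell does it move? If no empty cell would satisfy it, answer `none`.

(1,5)

Vacating (2,5). Empty cells in order:
  (1,4): 0/2 same-type → still unsatisfied.
  (1,5): 1/1 same-type → satisfied — stop here.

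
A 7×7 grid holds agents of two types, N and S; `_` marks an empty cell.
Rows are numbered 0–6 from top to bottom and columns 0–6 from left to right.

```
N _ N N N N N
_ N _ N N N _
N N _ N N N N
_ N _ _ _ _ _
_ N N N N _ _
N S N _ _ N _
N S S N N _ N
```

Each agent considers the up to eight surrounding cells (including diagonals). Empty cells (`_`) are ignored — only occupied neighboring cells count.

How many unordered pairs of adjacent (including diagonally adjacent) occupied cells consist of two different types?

10

Scan each occupied cell's neighbors to the right and below (and the two forward diagonals) so each pair is counted once.
From row 0: 0 unlike of 15 pairs (running 0/15).
From row 1: 0 unlike of 12 pairs (running 0/27).
From row 2: 0 unlike of 6 pairs (running 0/33).
From row 3: 0 unlike of 2 pairs (running 0/35).
From row 4: 2 unlike of 10 pairs (running 2/45).
From row 5: 6 unlike of 12 pairs (running 8/57).
From row 6: 2 unlike of 4 pairs (running 10/61).
Total adjacent occupied pairs: 61; unlike-type pairs: 10.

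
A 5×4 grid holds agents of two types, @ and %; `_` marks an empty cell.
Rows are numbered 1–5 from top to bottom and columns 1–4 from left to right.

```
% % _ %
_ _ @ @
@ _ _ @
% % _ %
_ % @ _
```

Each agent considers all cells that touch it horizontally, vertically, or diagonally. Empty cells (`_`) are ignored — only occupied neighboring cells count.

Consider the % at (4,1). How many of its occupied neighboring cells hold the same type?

Occupied neighbors of (4,1): (3,1)=@, (4,2)=%, (5,2)=%.
Same type (%): 2 of 3.

2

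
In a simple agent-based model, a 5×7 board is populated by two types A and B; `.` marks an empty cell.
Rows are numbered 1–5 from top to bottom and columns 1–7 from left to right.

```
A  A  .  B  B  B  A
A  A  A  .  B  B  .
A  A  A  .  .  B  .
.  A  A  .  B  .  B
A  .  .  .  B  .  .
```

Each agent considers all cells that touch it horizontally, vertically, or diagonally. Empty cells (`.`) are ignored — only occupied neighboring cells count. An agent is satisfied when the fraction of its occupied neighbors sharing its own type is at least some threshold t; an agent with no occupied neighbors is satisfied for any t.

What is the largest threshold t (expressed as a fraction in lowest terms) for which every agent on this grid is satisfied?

Row 1: (1,1)A 3/3 · (1,2)A 4/4 · (1,4)B 2/3 · (1,5)B 4/4 · (1,6)B 3/4 · (1,7)A 0/2
Row 2: (2,1)A 5/5 · (2,2)A 7/7 · (2,3)A 4/5 · (2,5)B 5/5 · (2,6)B 4/5
Row 3: (3,1)A 4/4 · (3,2)A 7/7 · (3,3)A 5/5 · (3,6)B 4/4
Row 4: (4,2)A 5/5 · (4,3)A 3/3 · (4,5)B 2/2 · (4,7)B 1/1
Row 5: (5,1)A 1/1 · (5,5)B 1/1
The smallest same-type fraction is 0/2 at (1,7), which reduces to 0/1. Any threshold above that leaves this agent unsatisfied.

0/1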